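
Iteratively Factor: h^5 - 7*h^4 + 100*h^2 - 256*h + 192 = (h - 2)*(h^4 - 5*h^3 - 10*h^2 + 80*h - 96) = (h - 3)*(h - 2)*(h^3 - 2*h^2 - 16*h + 32) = (h - 3)*(h - 2)*(h + 4)*(h^2 - 6*h + 8) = (h - 4)*(h - 3)*(h - 2)*(h + 4)*(h - 2)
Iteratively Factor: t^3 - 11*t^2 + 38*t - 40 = (t - 5)*(t^2 - 6*t + 8) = (t - 5)*(t - 2)*(t - 4)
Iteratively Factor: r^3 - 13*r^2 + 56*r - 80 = (r - 5)*(r^2 - 8*r + 16) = (r - 5)*(r - 4)*(r - 4)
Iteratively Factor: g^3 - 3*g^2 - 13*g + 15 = (g + 3)*(g^2 - 6*g + 5) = (g - 5)*(g + 3)*(g - 1)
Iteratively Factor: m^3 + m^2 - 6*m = (m - 2)*(m^2 + 3*m) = (m - 2)*(m + 3)*(m)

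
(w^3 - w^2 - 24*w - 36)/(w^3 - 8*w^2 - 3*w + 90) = (w + 2)/(w - 5)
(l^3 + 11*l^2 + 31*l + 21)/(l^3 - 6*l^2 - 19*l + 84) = (l^3 + 11*l^2 + 31*l + 21)/(l^3 - 6*l^2 - 19*l + 84)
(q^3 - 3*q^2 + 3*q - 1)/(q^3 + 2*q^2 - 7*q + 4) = (q - 1)/(q + 4)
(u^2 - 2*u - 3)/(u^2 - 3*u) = (u + 1)/u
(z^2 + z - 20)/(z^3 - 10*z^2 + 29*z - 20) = (z + 5)/(z^2 - 6*z + 5)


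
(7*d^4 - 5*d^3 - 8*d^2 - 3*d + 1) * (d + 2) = 7*d^5 + 9*d^4 - 18*d^3 - 19*d^2 - 5*d + 2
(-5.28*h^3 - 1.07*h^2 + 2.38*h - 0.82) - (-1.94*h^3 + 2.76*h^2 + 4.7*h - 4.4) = -3.34*h^3 - 3.83*h^2 - 2.32*h + 3.58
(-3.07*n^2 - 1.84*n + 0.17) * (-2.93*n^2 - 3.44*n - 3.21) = 8.9951*n^4 + 15.952*n^3 + 15.6862*n^2 + 5.3216*n - 0.5457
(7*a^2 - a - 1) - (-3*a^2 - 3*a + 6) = 10*a^2 + 2*a - 7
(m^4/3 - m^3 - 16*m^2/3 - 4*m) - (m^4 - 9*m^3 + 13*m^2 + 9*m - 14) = -2*m^4/3 + 8*m^3 - 55*m^2/3 - 13*m + 14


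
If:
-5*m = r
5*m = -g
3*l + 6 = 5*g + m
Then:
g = r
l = 8*r/5 - 2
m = -r/5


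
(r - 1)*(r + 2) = r^2 + r - 2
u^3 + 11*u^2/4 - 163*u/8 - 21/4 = (u - 7/2)*(u + 1/4)*(u + 6)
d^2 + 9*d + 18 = (d + 3)*(d + 6)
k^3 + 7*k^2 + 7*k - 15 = (k - 1)*(k + 3)*(k + 5)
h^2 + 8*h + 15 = (h + 3)*(h + 5)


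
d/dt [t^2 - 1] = 2*t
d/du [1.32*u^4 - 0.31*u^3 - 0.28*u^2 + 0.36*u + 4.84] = 5.28*u^3 - 0.93*u^2 - 0.56*u + 0.36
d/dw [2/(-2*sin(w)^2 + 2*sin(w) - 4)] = (2*sin(w) - 1)*cos(w)/(sin(w)^2 - sin(w) + 2)^2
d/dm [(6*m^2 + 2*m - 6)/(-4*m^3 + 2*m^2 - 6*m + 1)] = 2*(12*m^4 + 8*m^3 - 56*m^2 + 18*m - 17)/(16*m^6 - 16*m^5 + 52*m^4 - 32*m^3 + 40*m^2 - 12*m + 1)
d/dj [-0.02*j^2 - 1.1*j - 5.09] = -0.04*j - 1.1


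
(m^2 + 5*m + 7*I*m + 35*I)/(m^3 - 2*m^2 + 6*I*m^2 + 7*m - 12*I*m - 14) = (m + 5)/(m^2 - m*(2 + I) + 2*I)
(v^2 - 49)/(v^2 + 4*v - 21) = (v - 7)/(v - 3)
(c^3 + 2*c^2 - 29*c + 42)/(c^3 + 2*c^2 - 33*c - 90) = (c^3 + 2*c^2 - 29*c + 42)/(c^3 + 2*c^2 - 33*c - 90)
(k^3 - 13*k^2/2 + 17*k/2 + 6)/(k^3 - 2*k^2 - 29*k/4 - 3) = 2*(k - 3)/(2*k + 3)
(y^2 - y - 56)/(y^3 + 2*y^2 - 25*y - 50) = (y^2 - y - 56)/(y^3 + 2*y^2 - 25*y - 50)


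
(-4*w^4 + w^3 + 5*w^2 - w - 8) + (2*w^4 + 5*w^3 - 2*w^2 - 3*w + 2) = -2*w^4 + 6*w^3 + 3*w^2 - 4*w - 6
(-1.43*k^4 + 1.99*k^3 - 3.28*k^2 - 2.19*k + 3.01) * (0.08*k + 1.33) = -0.1144*k^5 - 1.7427*k^4 + 2.3843*k^3 - 4.5376*k^2 - 2.6719*k + 4.0033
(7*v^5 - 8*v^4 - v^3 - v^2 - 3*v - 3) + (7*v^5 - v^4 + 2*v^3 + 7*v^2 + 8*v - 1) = 14*v^5 - 9*v^4 + v^3 + 6*v^2 + 5*v - 4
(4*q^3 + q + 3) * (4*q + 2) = 16*q^4 + 8*q^3 + 4*q^2 + 14*q + 6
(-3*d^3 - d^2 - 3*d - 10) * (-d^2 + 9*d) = 3*d^5 - 26*d^4 - 6*d^3 - 17*d^2 - 90*d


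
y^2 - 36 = (y - 6)*(y + 6)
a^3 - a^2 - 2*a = a*(a - 2)*(a + 1)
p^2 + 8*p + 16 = (p + 4)^2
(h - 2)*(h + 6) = h^2 + 4*h - 12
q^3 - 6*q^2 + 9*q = q*(q - 3)^2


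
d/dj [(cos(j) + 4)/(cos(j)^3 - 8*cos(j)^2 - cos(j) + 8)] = (-125*cos(j)/2 + 2*cos(2*j) + cos(3*j)/2 - 10)/((cos(j) - 8)^2*sin(j)^3)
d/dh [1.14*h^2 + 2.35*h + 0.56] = 2.28*h + 2.35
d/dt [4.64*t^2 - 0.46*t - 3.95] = 9.28*t - 0.46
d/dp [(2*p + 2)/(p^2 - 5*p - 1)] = 2*(-p^2 - 2*p + 4)/(p^4 - 10*p^3 + 23*p^2 + 10*p + 1)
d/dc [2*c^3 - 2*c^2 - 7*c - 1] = 6*c^2 - 4*c - 7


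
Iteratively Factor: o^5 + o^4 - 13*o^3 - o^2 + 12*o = (o + 4)*(o^4 - 3*o^3 - o^2 + 3*o) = (o - 1)*(o + 4)*(o^3 - 2*o^2 - 3*o) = (o - 3)*(o - 1)*(o + 4)*(o^2 + o) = (o - 3)*(o - 1)*(o + 1)*(o + 4)*(o)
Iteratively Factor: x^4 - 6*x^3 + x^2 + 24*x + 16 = (x + 1)*(x^3 - 7*x^2 + 8*x + 16) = (x - 4)*(x + 1)*(x^2 - 3*x - 4) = (x - 4)*(x + 1)^2*(x - 4)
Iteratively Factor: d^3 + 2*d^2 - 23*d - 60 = (d - 5)*(d^2 + 7*d + 12) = (d - 5)*(d + 3)*(d + 4)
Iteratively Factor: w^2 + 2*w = (w + 2)*(w)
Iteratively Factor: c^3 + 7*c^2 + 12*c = (c + 4)*(c^2 + 3*c) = (c + 3)*(c + 4)*(c)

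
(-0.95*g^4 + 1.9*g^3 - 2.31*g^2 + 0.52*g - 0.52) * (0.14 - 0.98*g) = 0.931*g^5 - 1.995*g^4 + 2.5298*g^3 - 0.833*g^2 + 0.5824*g - 0.0728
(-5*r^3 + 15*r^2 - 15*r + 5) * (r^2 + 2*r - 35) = -5*r^5 + 5*r^4 + 190*r^3 - 550*r^2 + 535*r - 175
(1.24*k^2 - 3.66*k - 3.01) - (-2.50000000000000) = 1.24*k^2 - 3.66*k - 0.51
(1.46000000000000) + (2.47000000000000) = 3.93000000000000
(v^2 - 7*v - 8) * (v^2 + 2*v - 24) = v^4 - 5*v^3 - 46*v^2 + 152*v + 192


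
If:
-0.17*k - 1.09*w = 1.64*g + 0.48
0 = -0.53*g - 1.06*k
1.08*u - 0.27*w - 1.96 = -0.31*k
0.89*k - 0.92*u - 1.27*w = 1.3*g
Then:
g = 3.84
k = -1.92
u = 0.89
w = -5.92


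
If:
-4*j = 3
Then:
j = -3/4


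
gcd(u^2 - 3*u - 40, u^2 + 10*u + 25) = u + 5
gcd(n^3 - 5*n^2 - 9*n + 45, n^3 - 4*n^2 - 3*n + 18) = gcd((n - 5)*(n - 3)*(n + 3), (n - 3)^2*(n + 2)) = n - 3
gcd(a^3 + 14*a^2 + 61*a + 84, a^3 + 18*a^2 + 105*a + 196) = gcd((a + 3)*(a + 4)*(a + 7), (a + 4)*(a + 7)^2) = a^2 + 11*a + 28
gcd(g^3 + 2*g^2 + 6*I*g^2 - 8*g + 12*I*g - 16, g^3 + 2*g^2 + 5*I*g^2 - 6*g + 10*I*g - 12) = g^2 + g*(2 + 2*I) + 4*I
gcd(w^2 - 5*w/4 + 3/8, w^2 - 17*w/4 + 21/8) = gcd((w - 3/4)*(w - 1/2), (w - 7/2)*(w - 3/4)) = w - 3/4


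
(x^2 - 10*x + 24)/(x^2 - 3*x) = (x^2 - 10*x + 24)/(x*(x - 3))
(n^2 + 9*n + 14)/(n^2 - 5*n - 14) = (n + 7)/(n - 7)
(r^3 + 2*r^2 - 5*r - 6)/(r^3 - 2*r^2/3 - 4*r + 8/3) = 3*(r^2 + 4*r + 3)/(3*r^2 + 4*r - 4)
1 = 1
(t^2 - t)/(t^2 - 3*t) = (t - 1)/(t - 3)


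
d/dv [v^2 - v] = 2*v - 1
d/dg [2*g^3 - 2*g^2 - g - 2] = 6*g^2 - 4*g - 1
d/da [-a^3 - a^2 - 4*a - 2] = -3*a^2 - 2*a - 4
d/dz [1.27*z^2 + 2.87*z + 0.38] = 2.54*z + 2.87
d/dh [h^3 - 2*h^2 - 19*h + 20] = 3*h^2 - 4*h - 19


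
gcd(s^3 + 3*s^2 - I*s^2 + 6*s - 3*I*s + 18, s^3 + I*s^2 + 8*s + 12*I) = s^2 - I*s + 6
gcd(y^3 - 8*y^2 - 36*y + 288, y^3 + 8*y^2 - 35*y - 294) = y - 6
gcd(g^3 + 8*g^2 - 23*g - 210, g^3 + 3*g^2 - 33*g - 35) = g^2 + 2*g - 35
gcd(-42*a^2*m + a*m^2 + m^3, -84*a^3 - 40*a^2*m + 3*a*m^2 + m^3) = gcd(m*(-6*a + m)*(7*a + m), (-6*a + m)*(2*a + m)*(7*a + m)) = 42*a^2 - a*m - m^2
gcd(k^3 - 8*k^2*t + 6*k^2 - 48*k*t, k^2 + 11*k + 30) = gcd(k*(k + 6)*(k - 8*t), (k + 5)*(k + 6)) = k + 6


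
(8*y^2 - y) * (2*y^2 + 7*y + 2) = 16*y^4 + 54*y^3 + 9*y^2 - 2*y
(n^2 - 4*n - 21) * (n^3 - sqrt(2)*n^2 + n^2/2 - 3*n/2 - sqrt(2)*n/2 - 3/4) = n^5 - 7*n^4/2 - sqrt(2)*n^4 - 49*n^3/2 + 7*sqrt(2)*n^3/2 - 21*n^2/4 + 23*sqrt(2)*n^2 + 21*sqrt(2)*n/2 + 69*n/2 + 63/4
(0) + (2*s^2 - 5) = 2*s^2 - 5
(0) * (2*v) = 0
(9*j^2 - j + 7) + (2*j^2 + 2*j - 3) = 11*j^2 + j + 4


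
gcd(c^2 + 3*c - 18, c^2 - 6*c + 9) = c - 3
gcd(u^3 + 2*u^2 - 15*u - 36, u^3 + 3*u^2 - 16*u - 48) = u^2 - u - 12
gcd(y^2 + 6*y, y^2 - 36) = y + 6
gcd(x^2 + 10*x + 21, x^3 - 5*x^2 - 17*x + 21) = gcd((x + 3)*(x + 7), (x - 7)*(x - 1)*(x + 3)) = x + 3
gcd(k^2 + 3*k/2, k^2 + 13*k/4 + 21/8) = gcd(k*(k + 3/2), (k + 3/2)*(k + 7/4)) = k + 3/2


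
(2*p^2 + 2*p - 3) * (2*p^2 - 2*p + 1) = 4*p^4 - 8*p^2 + 8*p - 3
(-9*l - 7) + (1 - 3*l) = -12*l - 6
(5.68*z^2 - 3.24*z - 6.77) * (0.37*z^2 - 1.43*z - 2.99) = 2.1016*z^4 - 9.3212*z^3 - 14.8549*z^2 + 19.3687*z + 20.2423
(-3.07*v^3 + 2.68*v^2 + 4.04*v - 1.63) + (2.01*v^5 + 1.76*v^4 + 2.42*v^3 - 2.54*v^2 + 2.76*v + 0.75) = 2.01*v^5 + 1.76*v^4 - 0.65*v^3 + 0.14*v^2 + 6.8*v - 0.88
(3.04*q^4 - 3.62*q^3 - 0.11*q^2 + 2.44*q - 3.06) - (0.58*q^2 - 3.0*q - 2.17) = 3.04*q^4 - 3.62*q^3 - 0.69*q^2 + 5.44*q - 0.89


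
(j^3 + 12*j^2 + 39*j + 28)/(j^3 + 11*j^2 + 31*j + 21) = (j + 4)/(j + 3)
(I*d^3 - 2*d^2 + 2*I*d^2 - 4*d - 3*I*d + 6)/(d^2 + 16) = (I*d^3 + 2*d^2*(-1 + I) - d*(4 + 3*I) + 6)/(d^2 + 16)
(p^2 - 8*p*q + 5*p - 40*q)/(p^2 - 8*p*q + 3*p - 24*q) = (p + 5)/(p + 3)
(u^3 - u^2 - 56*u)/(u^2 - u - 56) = u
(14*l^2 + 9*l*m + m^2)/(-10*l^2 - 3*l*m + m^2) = (-7*l - m)/(5*l - m)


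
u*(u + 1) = u^2 + u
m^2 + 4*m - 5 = (m - 1)*(m + 5)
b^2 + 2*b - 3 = (b - 1)*(b + 3)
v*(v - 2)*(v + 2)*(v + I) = v^4 + I*v^3 - 4*v^2 - 4*I*v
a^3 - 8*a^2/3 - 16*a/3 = a*(a - 4)*(a + 4/3)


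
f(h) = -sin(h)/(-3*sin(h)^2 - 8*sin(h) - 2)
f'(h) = -(6*sin(h)*cos(h) + 8*cos(h))*sin(h)/(-3*sin(h)^2 - 8*sin(h) - 2)^2 - cos(h)/(-3*sin(h)^2 - 8*sin(h) - 2)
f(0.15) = 0.05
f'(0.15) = 0.18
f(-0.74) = 0.33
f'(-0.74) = 0.11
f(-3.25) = 0.04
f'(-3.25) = -0.23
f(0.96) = 0.08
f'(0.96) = -0.00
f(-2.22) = 0.32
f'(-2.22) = -0.01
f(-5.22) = 0.08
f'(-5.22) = -0.00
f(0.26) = 0.06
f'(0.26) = 0.10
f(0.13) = 0.04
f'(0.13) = 0.20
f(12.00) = 0.38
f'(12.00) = 0.47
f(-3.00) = -0.15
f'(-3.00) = -2.22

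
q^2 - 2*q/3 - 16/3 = (q - 8/3)*(q + 2)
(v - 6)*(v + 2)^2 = v^3 - 2*v^2 - 20*v - 24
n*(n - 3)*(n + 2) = n^3 - n^2 - 6*n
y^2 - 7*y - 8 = (y - 8)*(y + 1)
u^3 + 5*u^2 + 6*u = u*(u + 2)*(u + 3)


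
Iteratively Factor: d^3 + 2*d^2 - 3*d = (d - 1)*(d^2 + 3*d) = (d - 1)*(d + 3)*(d)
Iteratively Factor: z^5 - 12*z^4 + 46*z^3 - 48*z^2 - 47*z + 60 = (z + 1)*(z^4 - 13*z^3 + 59*z^2 - 107*z + 60) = (z - 1)*(z + 1)*(z^3 - 12*z^2 + 47*z - 60) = (z - 4)*(z - 1)*(z + 1)*(z^2 - 8*z + 15) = (z - 5)*(z - 4)*(z - 1)*(z + 1)*(z - 3)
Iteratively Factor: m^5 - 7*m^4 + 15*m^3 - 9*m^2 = (m)*(m^4 - 7*m^3 + 15*m^2 - 9*m) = m*(m - 3)*(m^3 - 4*m^2 + 3*m) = m*(m - 3)*(m - 1)*(m^2 - 3*m) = m^2*(m - 3)*(m - 1)*(m - 3)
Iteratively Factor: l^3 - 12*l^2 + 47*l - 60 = (l - 4)*(l^2 - 8*l + 15) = (l - 5)*(l - 4)*(l - 3)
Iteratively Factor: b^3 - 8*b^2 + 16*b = (b)*(b^2 - 8*b + 16) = b*(b - 4)*(b - 4)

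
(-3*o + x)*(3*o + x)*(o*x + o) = -9*o^3*x - 9*o^3 + o*x^3 + o*x^2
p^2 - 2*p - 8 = (p - 4)*(p + 2)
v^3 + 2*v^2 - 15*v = v*(v - 3)*(v + 5)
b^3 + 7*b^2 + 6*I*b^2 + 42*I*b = b*(b + 7)*(b + 6*I)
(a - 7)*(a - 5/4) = a^2 - 33*a/4 + 35/4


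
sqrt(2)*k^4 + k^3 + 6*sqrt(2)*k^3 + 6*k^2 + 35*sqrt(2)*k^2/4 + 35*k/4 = k*(k + 5/2)*(k + 7/2)*(sqrt(2)*k + 1)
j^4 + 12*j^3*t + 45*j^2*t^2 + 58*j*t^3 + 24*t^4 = (j + t)^2*(j + 4*t)*(j + 6*t)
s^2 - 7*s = s*(s - 7)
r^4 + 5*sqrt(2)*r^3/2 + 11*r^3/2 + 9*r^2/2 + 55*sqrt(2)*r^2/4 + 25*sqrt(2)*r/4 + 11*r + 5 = (r + 1/2)*(r + 5)*(r + sqrt(2)/2)*(r + 2*sqrt(2))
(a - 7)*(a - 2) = a^2 - 9*a + 14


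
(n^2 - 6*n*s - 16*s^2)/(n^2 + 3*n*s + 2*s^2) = (n - 8*s)/(n + s)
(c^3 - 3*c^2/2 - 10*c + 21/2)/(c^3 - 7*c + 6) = (c - 7/2)/(c - 2)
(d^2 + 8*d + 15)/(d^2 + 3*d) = (d + 5)/d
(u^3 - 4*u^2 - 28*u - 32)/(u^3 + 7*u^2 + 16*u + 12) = (u - 8)/(u + 3)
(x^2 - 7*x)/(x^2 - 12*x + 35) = x/(x - 5)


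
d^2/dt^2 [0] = 0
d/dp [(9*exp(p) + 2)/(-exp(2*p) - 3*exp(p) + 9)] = (9*exp(2*p) + 4*exp(p) + 87)*exp(p)/(exp(4*p) + 6*exp(3*p) - 9*exp(2*p) - 54*exp(p) + 81)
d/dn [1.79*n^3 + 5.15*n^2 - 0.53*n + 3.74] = 5.37*n^2 + 10.3*n - 0.53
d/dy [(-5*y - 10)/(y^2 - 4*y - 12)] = 5/(y^2 - 12*y + 36)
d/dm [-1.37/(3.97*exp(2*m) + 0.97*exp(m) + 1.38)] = (10.8778*exp(m) + 1.3289)*exp(m)/(3.97*exp(2*m) + 0.97*exp(m) + 1.38)^2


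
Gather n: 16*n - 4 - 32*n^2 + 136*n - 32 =-32*n^2 + 152*n - 36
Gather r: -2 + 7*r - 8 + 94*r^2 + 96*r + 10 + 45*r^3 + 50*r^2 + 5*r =45*r^3 + 144*r^2 + 108*r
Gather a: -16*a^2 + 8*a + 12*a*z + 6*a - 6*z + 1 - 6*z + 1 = -16*a^2 + a*(12*z + 14) - 12*z + 2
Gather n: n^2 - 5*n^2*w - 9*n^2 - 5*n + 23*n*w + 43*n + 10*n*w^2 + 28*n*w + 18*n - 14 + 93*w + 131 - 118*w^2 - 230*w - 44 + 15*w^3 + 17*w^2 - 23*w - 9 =n^2*(-5*w - 8) + n*(10*w^2 + 51*w + 56) + 15*w^3 - 101*w^2 - 160*w + 64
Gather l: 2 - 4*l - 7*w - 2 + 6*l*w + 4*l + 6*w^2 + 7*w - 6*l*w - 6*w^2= 0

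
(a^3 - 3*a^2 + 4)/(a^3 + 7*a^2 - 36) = (a^2 - a - 2)/(a^2 + 9*a + 18)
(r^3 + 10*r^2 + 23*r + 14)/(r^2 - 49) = (r^2 + 3*r + 2)/(r - 7)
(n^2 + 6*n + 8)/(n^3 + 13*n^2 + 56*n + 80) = (n + 2)/(n^2 + 9*n + 20)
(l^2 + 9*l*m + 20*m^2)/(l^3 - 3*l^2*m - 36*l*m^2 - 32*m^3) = (l + 5*m)/(l^2 - 7*l*m - 8*m^2)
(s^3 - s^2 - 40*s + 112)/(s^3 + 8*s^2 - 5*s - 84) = (s^2 - 8*s + 16)/(s^2 + s - 12)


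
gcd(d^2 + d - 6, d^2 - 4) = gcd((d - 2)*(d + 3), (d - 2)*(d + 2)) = d - 2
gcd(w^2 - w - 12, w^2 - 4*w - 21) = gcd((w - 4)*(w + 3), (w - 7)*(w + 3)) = w + 3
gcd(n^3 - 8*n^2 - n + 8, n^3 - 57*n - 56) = n^2 - 7*n - 8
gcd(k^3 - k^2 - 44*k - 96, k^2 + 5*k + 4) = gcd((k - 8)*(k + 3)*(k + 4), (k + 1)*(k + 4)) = k + 4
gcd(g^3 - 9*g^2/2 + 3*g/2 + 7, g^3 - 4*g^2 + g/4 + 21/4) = g^2 - 5*g/2 - 7/2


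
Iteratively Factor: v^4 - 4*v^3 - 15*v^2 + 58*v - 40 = (v - 5)*(v^3 + v^2 - 10*v + 8) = (v - 5)*(v - 2)*(v^2 + 3*v - 4) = (v - 5)*(v - 2)*(v + 4)*(v - 1)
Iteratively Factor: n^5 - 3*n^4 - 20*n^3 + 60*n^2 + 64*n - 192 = (n - 3)*(n^4 - 20*n^2 + 64) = (n - 3)*(n + 4)*(n^3 - 4*n^2 - 4*n + 16) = (n - 3)*(n - 2)*(n + 4)*(n^2 - 2*n - 8) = (n - 4)*(n - 3)*(n - 2)*(n + 4)*(n + 2)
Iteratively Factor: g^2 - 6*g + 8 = (g - 2)*(g - 4)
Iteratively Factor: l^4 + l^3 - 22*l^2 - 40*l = (l + 2)*(l^3 - l^2 - 20*l) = (l + 2)*(l + 4)*(l^2 - 5*l) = (l - 5)*(l + 2)*(l + 4)*(l)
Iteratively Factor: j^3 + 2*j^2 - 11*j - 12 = (j - 3)*(j^2 + 5*j + 4) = (j - 3)*(j + 4)*(j + 1)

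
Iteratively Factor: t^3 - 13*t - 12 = (t - 4)*(t^2 + 4*t + 3) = (t - 4)*(t + 1)*(t + 3)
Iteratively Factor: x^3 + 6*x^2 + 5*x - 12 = (x + 3)*(x^2 + 3*x - 4) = (x + 3)*(x + 4)*(x - 1)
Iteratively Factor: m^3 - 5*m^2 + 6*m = (m)*(m^2 - 5*m + 6) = m*(m - 2)*(m - 3)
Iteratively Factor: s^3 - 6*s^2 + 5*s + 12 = (s + 1)*(s^2 - 7*s + 12) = (s - 4)*(s + 1)*(s - 3)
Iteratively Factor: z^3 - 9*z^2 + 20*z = (z - 4)*(z^2 - 5*z) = z*(z - 4)*(z - 5)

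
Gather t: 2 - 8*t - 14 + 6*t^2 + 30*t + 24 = 6*t^2 + 22*t + 12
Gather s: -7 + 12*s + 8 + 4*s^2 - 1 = 4*s^2 + 12*s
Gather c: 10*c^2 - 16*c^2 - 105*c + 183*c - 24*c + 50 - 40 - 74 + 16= -6*c^2 + 54*c - 48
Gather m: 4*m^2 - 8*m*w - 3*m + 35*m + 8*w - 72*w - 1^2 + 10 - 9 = 4*m^2 + m*(32 - 8*w) - 64*w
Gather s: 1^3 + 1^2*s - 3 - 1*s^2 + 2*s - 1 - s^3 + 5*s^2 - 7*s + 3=-s^3 + 4*s^2 - 4*s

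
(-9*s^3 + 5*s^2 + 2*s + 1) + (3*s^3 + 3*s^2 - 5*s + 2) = -6*s^3 + 8*s^2 - 3*s + 3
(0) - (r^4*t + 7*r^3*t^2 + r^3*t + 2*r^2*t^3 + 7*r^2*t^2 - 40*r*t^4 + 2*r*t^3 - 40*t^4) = -r^4*t - 7*r^3*t^2 - r^3*t - 2*r^2*t^3 - 7*r^2*t^2 + 40*r*t^4 - 2*r*t^3 + 40*t^4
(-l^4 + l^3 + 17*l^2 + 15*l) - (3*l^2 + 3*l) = -l^4 + l^3 + 14*l^2 + 12*l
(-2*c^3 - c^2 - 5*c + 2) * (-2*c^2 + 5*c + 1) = 4*c^5 - 8*c^4 + 3*c^3 - 30*c^2 + 5*c + 2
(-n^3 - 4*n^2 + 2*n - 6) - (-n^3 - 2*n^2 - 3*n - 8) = -2*n^2 + 5*n + 2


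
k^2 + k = k*(k + 1)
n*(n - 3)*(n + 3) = n^3 - 9*n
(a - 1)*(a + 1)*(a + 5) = a^3 + 5*a^2 - a - 5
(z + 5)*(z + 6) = z^2 + 11*z + 30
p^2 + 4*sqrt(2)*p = p*(p + 4*sqrt(2))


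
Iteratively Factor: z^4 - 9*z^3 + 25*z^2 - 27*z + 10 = (z - 1)*(z^3 - 8*z^2 + 17*z - 10) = (z - 2)*(z - 1)*(z^2 - 6*z + 5) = (z - 5)*(z - 2)*(z - 1)*(z - 1)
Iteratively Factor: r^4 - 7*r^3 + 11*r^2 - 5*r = (r - 5)*(r^3 - 2*r^2 + r) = (r - 5)*(r - 1)*(r^2 - r) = r*(r - 5)*(r - 1)*(r - 1)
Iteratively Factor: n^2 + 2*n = (n)*(n + 2)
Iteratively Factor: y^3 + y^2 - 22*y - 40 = (y - 5)*(y^2 + 6*y + 8) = (y - 5)*(y + 4)*(y + 2)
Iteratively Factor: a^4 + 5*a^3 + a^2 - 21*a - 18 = (a - 2)*(a^3 + 7*a^2 + 15*a + 9) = (a - 2)*(a + 3)*(a^2 + 4*a + 3) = (a - 2)*(a + 1)*(a + 3)*(a + 3)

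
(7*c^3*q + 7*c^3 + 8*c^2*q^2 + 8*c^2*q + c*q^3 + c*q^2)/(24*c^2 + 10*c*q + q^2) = c*(7*c^2*q + 7*c^2 + 8*c*q^2 + 8*c*q + q^3 + q^2)/(24*c^2 + 10*c*q + q^2)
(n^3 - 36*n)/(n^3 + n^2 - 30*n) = (n - 6)/(n - 5)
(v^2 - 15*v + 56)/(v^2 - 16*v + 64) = (v - 7)/(v - 8)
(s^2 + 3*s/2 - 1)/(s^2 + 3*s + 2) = (s - 1/2)/(s + 1)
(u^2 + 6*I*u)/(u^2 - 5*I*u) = (u + 6*I)/(u - 5*I)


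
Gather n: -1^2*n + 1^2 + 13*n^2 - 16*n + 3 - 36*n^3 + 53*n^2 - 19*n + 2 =-36*n^3 + 66*n^2 - 36*n + 6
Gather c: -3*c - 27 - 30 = -3*c - 57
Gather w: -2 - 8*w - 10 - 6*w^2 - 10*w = -6*w^2 - 18*w - 12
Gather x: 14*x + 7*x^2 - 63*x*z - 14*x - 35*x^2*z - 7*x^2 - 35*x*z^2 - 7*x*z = -35*x^2*z + x*(-35*z^2 - 70*z)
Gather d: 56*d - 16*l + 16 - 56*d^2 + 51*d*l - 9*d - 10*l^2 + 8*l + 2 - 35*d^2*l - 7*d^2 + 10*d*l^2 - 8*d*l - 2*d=d^2*(-35*l - 63) + d*(10*l^2 + 43*l + 45) - 10*l^2 - 8*l + 18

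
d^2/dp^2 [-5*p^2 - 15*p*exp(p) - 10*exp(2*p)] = -15*p*exp(p) - 40*exp(2*p) - 30*exp(p) - 10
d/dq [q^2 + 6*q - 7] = 2*q + 6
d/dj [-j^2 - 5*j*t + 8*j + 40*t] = -2*j - 5*t + 8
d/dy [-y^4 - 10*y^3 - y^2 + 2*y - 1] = -4*y^3 - 30*y^2 - 2*y + 2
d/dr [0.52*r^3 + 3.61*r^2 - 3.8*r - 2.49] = 1.56*r^2 + 7.22*r - 3.8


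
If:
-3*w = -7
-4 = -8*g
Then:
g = 1/2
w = 7/3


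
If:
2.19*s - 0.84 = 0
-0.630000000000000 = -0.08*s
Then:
No Solution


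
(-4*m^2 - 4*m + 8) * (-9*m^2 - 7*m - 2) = 36*m^4 + 64*m^3 - 36*m^2 - 48*m - 16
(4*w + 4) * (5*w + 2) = 20*w^2 + 28*w + 8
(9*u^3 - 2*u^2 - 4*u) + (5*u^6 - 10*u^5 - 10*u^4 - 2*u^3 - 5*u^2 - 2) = 5*u^6 - 10*u^5 - 10*u^4 + 7*u^3 - 7*u^2 - 4*u - 2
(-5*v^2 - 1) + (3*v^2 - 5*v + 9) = -2*v^2 - 5*v + 8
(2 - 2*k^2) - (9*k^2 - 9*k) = -11*k^2 + 9*k + 2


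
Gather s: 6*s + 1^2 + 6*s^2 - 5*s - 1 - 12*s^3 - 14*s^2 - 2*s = -12*s^3 - 8*s^2 - s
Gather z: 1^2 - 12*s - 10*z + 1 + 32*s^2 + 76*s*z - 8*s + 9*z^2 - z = 32*s^2 - 20*s + 9*z^2 + z*(76*s - 11) + 2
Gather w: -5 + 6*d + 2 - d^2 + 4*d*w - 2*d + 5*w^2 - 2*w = -d^2 + 4*d + 5*w^2 + w*(4*d - 2) - 3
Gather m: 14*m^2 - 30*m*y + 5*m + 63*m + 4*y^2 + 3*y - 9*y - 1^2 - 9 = 14*m^2 + m*(68 - 30*y) + 4*y^2 - 6*y - 10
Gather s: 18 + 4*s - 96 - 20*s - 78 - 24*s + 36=-40*s - 120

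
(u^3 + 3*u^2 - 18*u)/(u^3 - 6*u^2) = (u^2 + 3*u - 18)/(u*(u - 6))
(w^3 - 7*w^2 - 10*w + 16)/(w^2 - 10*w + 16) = (w^2 + w - 2)/(w - 2)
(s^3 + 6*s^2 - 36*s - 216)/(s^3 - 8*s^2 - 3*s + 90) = (s^2 + 12*s + 36)/(s^2 - 2*s - 15)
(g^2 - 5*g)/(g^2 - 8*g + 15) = g/(g - 3)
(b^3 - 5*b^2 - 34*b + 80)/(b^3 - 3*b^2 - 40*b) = (b - 2)/b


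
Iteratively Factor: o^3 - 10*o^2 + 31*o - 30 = (o - 3)*(o^2 - 7*o + 10) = (o - 5)*(o - 3)*(o - 2)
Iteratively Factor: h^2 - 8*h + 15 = (h - 3)*(h - 5)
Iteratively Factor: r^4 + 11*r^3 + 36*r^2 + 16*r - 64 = (r + 4)*(r^3 + 7*r^2 + 8*r - 16) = (r + 4)^2*(r^2 + 3*r - 4) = (r - 1)*(r + 4)^2*(r + 4)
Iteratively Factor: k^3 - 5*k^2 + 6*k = (k)*(k^2 - 5*k + 6) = k*(k - 2)*(k - 3)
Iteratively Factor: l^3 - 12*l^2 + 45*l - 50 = (l - 5)*(l^2 - 7*l + 10) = (l - 5)^2*(l - 2)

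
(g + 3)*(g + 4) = g^2 + 7*g + 12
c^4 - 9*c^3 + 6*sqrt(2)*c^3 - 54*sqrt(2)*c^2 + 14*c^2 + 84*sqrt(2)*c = c*(c - 7)*(c - 2)*(c + 6*sqrt(2))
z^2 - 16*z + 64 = (z - 8)^2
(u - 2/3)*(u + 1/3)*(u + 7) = u^3 + 20*u^2/3 - 23*u/9 - 14/9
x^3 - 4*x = x*(x - 2)*(x + 2)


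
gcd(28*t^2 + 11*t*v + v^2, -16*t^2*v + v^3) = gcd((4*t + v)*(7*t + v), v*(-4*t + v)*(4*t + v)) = 4*t + v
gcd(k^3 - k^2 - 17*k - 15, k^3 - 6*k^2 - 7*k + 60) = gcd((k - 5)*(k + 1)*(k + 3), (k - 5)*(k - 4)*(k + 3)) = k^2 - 2*k - 15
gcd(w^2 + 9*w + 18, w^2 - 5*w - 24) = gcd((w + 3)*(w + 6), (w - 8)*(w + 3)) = w + 3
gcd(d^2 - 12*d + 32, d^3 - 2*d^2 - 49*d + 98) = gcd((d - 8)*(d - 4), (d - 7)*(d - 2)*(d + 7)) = 1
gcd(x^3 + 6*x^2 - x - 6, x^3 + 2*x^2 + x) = x + 1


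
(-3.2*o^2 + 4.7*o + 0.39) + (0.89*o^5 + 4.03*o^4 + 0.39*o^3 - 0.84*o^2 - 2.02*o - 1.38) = 0.89*o^5 + 4.03*o^4 + 0.39*o^3 - 4.04*o^2 + 2.68*o - 0.99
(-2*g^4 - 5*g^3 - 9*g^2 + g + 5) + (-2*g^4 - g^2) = -4*g^4 - 5*g^3 - 10*g^2 + g + 5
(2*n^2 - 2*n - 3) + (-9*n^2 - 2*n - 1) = -7*n^2 - 4*n - 4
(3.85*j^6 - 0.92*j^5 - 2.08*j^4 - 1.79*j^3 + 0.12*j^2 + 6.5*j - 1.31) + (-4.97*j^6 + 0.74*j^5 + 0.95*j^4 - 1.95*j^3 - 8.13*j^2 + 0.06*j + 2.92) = -1.12*j^6 - 0.18*j^5 - 1.13*j^4 - 3.74*j^3 - 8.01*j^2 + 6.56*j + 1.61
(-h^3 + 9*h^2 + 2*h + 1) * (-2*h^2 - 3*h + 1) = 2*h^5 - 15*h^4 - 32*h^3 + h^2 - h + 1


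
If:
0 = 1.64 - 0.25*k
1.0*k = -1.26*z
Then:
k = 6.56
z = -5.21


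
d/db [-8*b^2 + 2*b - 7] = 2 - 16*b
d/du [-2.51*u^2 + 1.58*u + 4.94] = 1.58 - 5.02*u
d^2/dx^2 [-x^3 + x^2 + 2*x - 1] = 2 - 6*x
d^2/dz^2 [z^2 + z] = 2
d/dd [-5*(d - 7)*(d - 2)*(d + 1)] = -15*d^2 + 80*d - 25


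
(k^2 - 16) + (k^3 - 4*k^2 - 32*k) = k^3 - 3*k^2 - 32*k - 16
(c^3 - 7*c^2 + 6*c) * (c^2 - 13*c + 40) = c^5 - 20*c^4 + 137*c^3 - 358*c^2 + 240*c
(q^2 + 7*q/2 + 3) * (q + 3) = q^3 + 13*q^2/2 + 27*q/2 + 9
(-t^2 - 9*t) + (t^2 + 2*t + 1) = 1 - 7*t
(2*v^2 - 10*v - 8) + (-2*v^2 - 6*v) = -16*v - 8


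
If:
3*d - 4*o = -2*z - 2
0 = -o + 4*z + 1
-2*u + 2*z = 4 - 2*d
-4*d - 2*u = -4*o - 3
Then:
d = 3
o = 3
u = 3/2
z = 1/2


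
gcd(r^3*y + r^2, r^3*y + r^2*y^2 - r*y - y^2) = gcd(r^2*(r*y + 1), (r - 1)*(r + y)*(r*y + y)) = 1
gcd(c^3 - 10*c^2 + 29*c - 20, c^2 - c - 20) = c - 5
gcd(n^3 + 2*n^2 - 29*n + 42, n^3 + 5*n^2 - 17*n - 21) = n^2 + 4*n - 21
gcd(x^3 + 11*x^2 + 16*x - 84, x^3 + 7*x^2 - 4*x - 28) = x^2 + 5*x - 14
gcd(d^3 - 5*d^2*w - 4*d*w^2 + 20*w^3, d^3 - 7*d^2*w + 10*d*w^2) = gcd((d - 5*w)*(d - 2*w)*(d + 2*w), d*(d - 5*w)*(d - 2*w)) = d^2 - 7*d*w + 10*w^2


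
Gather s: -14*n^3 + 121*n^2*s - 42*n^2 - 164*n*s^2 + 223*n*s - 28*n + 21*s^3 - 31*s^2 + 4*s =-14*n^3 - 42*n^2 - 28*n + 21*s^3 + s^2*(-164*n - 31) + s*(121*n^2 + 223*n + 4)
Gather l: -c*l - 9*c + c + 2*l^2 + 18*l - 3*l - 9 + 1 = -8*c + 2*l^2 + l*(15 - c) - 8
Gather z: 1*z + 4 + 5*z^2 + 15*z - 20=5*z^2 + 16*z - 16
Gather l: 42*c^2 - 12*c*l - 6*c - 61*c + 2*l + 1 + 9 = 42*c^2 - 67*c + l*(2 - 12*c) + 10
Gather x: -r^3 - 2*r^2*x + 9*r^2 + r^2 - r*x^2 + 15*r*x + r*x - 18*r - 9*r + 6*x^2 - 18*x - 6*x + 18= -r^3 + 10*r^2 - 27*r + x^2*(6 - r) + x*(-2*r^2 + 16*r - 24) + 18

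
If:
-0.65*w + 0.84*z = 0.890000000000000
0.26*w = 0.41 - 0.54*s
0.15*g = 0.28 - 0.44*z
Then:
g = 1.86666666666667 - 2.93333333333333*z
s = 1.41851851851852 - 0.622222222222222*z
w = 1.29230769230769*z - 1.36923076923077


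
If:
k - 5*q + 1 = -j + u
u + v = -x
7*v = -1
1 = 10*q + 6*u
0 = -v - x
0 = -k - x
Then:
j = -5/14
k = -1/7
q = 1/10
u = 0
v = -1/7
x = 1/7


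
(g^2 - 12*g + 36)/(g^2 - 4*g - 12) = (g - 6)/(g + 2)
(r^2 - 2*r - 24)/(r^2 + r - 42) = (r + 4)/(r + 7)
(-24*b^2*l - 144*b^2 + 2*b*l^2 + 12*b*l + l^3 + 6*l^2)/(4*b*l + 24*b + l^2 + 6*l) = (-24*b^2 + 2*b*l + l^2)/(4*b + l)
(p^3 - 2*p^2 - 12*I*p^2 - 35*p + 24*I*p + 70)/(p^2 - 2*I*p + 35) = (p^2 - p*(2 + 5*I) + 10*I)/(p + 5*I)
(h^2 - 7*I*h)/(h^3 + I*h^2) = (h - 7*I)/(h*(h + I))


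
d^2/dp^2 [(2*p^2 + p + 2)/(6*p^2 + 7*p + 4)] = 12*(-8*p^3 + 12*p^2 + 30*p + 9)/(216*p^6 + 756*p^5 + 1314*p^4 + 1351*p^3 + 876*p^2 + 336*p + 64)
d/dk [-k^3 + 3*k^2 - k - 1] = -3*k^2 + 6*k - 1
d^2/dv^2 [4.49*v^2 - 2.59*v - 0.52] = 8.98000000000000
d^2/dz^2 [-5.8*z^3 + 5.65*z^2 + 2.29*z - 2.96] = 11.3 - 34.8*z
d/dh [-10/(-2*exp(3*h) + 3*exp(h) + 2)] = (30 - 60*exp(2*h))*exp(h)/(-2*exp(3*h) + 3*exp(h) + 2)^2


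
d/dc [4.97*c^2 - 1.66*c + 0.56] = 9.94*c - 1.66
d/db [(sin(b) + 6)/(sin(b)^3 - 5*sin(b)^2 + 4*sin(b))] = (-2*sin(b)^3 - 13*sin(b)^2 + 60*sin(b) - 24)*cos(b)/((sin(b) - 4)^2*(sin(b) - 1)^2*sin(b)^2)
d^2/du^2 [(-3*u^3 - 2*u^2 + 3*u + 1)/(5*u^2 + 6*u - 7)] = 6*(-26*u^3 + 81*u^2 - 12*u + 33)/(125*u^6 + 450*u^5 + 15*u^4 - 1044*u^3 - 21*u^2 + 882*u - 343)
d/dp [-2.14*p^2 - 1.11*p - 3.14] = -4.28*p - 1.11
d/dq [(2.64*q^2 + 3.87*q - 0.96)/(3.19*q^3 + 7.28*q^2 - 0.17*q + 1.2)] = (-8.4216*q^4 - 24.6906*q^3 - 19.4352*q^2 + 20.3136*q + 4.4808)/(10.1761*q^6 + 46.4464*q^5 + 51.9138*q^4 + 5.1808*q^3 + 17.5009*q^2 - 0.408*q + 1.44)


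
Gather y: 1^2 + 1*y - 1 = y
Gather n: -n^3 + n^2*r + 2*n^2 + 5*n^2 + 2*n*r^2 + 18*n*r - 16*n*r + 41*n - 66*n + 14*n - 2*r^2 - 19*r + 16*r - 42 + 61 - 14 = -n^3 + n^2*(r + 7) + n*(2*r^2 + 2*r - 11) - 2*r^2 - 3*r + 5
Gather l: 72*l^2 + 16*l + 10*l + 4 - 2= 72*l^2 + 26*l + 2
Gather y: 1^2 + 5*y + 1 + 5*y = 10*y + 2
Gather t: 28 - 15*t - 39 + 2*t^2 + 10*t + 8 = 2*t^2 - 5*t - 3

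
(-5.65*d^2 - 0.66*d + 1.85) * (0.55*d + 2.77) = -3.1075*d^3 - 16.0135*d^2 - 0.8107*d + 5.1245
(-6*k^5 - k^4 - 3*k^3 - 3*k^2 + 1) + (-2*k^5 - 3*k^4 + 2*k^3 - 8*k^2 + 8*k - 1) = -8*k^5 - 4*k^4 - k^3 - 11*k^2 + 8*k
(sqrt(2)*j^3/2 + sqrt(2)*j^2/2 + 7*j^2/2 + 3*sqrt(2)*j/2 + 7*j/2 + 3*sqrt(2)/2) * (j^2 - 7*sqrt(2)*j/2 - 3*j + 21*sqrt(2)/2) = sqrt(2)*j^5/2 - sqrt(2)*j^4 - 49*sqrt(2)*j^3/4 - 21*j^2/2 + 43*sqrt(2)*j^2/2 + 21*j + 129*sqrt(2)*j/4 + 63/2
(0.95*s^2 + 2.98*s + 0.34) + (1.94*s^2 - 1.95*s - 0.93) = 2.89*s^2 + 1.03*s - 0.59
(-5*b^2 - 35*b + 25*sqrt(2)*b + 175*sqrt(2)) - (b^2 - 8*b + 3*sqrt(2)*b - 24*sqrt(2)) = -6*b^2 - 27*b + 22*sqrt(2)*b + 199*sqrt(2)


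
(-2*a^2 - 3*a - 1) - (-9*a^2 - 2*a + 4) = 7*a^2 - a - 5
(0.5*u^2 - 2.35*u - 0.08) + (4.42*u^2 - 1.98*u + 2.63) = 4.92*u^2 - 4.33*u + 2.55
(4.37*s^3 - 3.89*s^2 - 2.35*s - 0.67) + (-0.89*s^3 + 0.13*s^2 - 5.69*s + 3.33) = 3.48*s^3 - 3.76*s^2 - 8.04*s + 2.66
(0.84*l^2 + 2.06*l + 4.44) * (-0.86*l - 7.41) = -0.7224*l^3 - 7.996*l^2 - 19.083*l - 32.9004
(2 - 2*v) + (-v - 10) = -3*v - 8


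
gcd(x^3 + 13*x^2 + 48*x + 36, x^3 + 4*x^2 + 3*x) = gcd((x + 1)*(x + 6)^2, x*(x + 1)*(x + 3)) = x + 1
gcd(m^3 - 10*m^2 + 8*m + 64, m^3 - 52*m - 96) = m^2 - 6*m - 16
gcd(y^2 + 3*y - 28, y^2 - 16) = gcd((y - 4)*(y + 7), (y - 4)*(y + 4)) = y - 4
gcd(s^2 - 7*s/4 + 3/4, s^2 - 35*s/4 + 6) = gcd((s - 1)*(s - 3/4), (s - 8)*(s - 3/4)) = s - 3/4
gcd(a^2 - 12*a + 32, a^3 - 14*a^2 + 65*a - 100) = a - 4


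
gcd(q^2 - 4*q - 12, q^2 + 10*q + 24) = 1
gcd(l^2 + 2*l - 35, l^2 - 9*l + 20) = l - 5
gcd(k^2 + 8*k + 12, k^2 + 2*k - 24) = k + 6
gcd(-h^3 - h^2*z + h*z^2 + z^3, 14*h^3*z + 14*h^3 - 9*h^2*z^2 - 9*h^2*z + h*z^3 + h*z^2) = 1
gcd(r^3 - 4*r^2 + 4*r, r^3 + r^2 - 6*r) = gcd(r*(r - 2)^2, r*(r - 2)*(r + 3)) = r^2 - 2*r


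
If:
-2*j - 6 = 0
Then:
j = -3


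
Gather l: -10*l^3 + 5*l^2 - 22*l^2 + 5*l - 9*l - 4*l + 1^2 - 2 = -10*l^3 - 17*l^2 - 8*l - 1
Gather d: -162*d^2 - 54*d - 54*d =-162*d^2 - 108*d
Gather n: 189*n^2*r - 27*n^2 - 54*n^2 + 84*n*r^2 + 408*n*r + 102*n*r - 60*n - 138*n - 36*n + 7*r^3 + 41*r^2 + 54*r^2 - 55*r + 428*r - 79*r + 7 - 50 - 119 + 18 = n^2*(189*r - 81) + n*(84*r^2 + 510*r - 234) + 7*r^3 + 95*r^2 + 294*r - 144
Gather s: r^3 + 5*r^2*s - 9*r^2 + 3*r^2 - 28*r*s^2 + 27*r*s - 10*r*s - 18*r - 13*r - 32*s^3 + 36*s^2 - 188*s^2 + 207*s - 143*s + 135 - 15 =r^3 - 6*r^2 - 31*r - 32*s^3 + s^2*(-28*r - 152) + s*(5*r^2 + 17*r + 64) + 120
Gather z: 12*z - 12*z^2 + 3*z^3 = 3*z^3 - 12*z^2 + 12*z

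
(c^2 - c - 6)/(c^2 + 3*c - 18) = (c + 2)/(c + 6)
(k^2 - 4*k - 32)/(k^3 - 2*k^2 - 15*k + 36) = (k - 8)/(k^2 - 6*k + 9)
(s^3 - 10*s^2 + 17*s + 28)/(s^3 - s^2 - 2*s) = (s^2 - 11*s + 28)/(s*(s - 2))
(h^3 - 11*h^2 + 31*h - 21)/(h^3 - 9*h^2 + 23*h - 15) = (h - 7)/(h - 5)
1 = 1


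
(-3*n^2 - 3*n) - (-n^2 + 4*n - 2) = -2*n^2 - 7*n + 2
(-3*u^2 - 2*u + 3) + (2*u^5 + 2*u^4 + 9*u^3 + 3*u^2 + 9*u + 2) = 2*u^5 + 2*u^4 + 9*u^3 + 7*u + 5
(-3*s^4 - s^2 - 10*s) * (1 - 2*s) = 6*s^5 - 3*s^4 + 2*s^3 + 19*s^2 - 10*s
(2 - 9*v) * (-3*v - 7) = 27*v^2 + 57*v - 14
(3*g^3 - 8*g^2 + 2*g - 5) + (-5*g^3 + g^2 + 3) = -2*g^3 - 7*g^2 + 2*g - 2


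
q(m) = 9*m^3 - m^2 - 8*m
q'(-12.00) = 3904.00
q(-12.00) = -15600.00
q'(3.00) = 229.00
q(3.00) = 210.00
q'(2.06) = 102.46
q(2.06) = 57.95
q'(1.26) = 32.35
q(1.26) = 6.34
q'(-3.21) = 276.63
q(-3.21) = -282.31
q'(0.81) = 8.09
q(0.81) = -2.35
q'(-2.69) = 192.75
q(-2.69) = -160.90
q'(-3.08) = 254.29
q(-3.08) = -247.81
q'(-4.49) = 545.30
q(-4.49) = -798.91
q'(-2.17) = 123.48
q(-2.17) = -79.31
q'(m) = 27*m^2 - 2*m - 8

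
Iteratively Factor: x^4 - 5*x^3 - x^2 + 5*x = (x - 1)*(x^3 - 4*x^2 - 5*x) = (x - 1)*(x + 1)*(x^2 - 5*x) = (x - 5)*(x - 1)*(x + 1)*(x)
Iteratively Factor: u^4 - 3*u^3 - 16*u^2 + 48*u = (u - 4)*(u^3 + u^2 - 12*u) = (u - 4)*(u + 4)*(u^2 - 3*u) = u*(u - 4)*(u + 4)*(u - 3)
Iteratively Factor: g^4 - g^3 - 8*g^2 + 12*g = (g - 2)*(g^3 + g^2 - 6*g) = (g - 2)^2*(g^2 + 3*g) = g*(g - 2)^2*(g + 3)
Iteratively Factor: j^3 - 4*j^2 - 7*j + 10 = (j - 5)*(j^2 + j - 2) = (j - 5)*(j + 2)*(j - 1)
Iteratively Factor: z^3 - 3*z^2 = (z)*(z^2 - 3*z) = z^2*(z - 3)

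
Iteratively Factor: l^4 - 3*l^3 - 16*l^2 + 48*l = (l + 4)*(l^3 - 7*l^2 + 12*l) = (l - 4)*(l + 4)*(l^2 - 3*l) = (l - 4)*(l - 3)*(l + 4)*(l)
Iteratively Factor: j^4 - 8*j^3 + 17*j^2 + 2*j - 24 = (j + 1)*(j^3 - 9*j^2 + 26*j - 24) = (j - 2)*(j + 1)*(j^2 - 7*j + 12) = (j - 4)*(j - 2)*(j + 1)*(j - 3)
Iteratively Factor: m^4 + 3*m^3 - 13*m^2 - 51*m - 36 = (m + 1)*(m^3 + 2*m^2 - 15*m - 36) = (m + 1)*(m + 3)*(m^2 - m - 12) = (m - 4)*(m + 1)*(m + 3)*(m + 3)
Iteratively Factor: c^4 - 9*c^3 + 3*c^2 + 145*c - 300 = (c + 4)*(c^3 - 13*c^2 + 55*c - 75) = (c - 5)*(c + 4)*(c^2 - 8*c + 15) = (c - 5)*(c - 3)*(c + 4)*(c - 5)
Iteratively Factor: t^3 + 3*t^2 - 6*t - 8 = (t - 2)*(t^2 + 5*t + 4) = (t - 2)*(t + 4)*(t + 1)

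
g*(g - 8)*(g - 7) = g^3 - 15*g^2 + 56*g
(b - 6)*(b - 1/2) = b^2 - 13*b/2 + 3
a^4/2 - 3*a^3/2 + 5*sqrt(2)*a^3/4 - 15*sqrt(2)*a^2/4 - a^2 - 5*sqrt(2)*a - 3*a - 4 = (a/2 + 1/2)*(a - 4)*(a + sqrt(2)/2)*(a + 2*sqrt(2))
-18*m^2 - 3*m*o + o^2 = (-6*m + o)*(3*m + o)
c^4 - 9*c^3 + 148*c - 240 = (c - 6)*(c - 5)*(c - 2)*(c + 4)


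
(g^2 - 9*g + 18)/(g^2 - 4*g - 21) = (-g^2 + 9*g - 18)/(-g^2 + 4*g + 21)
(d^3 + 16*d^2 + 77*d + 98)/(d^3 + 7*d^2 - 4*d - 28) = (d + 7)/(d - 2)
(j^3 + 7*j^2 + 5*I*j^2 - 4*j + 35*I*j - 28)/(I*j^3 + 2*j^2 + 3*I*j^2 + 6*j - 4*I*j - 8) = (-I*j^3 + j^2*(5 - 7*I) + j*(35 + 4*I) + 28*I)/(j^3 + j^2*(3 - 2*I) + j*(-4 - 6*I) + 8*I)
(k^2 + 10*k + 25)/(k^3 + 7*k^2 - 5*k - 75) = 1/(k - 3)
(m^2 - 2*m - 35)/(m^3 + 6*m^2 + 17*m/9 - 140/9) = 9*(m - 7)/(9*m^2 + 9*m - 28)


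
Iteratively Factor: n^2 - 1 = (n - 1)*(n + 1)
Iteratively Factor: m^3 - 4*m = (m + 2)*(m^2 - 2*m) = m*(m + 2)*(m - 2)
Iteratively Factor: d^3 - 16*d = (d + 4)*(d^2 - 4*d) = (d - 4)*(d + 4)*(d)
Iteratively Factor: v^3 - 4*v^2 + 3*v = (v)*(v^2 - 4*v + 3) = v*(v - 1)*(v - 3)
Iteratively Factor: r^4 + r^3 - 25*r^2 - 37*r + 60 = (r - 1)*(r^3 + 2*r^2 - 23*r - 60) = (r - 5)*(r - 1)*(r^2 + 7*r + 12) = (r - 5)*(r - 1)*(r + 3)*(r + 4)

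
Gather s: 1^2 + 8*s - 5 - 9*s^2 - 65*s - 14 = -9*s^2 - 57*s - 18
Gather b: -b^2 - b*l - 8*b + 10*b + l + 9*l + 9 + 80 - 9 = -b^2 + b*(2 - l) + 10*l + 80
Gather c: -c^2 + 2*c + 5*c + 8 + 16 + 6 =-c^2 + 7*c + 30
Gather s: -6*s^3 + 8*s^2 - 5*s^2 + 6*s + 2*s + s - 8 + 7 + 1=-6*s^3 + 3*s^2 + 9*s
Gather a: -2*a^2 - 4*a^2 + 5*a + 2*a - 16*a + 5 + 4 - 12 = -6*a^2 - 9*a - 3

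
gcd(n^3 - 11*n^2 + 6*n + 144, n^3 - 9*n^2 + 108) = n^2 - 3*n - 18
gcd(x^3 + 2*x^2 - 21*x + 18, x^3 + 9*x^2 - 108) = x^2 + 3*x - 18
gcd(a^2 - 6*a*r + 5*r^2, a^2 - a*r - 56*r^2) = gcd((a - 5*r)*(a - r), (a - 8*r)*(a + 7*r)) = 1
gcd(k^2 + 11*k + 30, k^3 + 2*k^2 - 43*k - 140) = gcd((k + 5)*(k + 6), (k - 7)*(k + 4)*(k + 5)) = k + 5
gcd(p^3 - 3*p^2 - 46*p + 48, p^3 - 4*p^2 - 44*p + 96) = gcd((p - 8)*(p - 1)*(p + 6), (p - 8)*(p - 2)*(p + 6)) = p^2 - 2*p - 48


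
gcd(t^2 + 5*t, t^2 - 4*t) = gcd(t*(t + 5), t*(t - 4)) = t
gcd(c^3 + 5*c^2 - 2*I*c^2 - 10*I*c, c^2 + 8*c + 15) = c + 5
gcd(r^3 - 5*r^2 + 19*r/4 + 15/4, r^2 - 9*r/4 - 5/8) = r - 5/2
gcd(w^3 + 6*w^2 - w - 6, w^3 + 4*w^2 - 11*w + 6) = w^2 + 5*w - 6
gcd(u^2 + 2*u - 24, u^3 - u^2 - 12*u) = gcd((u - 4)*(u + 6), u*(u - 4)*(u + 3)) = u - 4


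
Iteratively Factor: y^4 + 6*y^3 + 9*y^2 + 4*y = (y + 1)*(y^3 + 5*y^2 + 4*y) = y*(y + 1)*(y^2 + 5*y + 4) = y*(y + 1)^2*(y + 4)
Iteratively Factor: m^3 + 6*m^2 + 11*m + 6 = (m + 3)*(m^2 + 3*m + 2) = (m + 2)*(m + 3)*(m + 1)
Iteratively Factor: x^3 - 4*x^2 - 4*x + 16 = (x - 4)*(x^2 - 4) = (x - 4)*(x + 2)*(x - 2)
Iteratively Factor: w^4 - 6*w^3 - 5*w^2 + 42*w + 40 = (w - 5)*(w^3 - w^2 - 10*w - 8) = (w - 5)*(w + 2)*(w^2 - 3*w - 4) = (w - 5)*(w - 4)*(w + 2)*(w + 1)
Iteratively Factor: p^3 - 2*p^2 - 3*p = (p + 1)*(p^2 - 3*p) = p*(p + 1)*(p - 3)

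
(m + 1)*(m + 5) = m^2 + 6*m + 5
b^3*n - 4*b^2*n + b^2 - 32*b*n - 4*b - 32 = (b - 8)*(b + 4)*(b*n + 1)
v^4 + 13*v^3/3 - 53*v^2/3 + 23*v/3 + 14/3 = (v - 2)*(v - 1)*(v + 1/3)*(v + 7)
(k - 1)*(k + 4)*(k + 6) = k^3 + 9*k^2 + 14*k - 24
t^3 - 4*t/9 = t*(t - 2/3)*(t + 2/3)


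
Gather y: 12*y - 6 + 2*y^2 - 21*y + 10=2*y^2 - 9*y + 4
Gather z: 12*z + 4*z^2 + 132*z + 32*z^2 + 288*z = 36*z^2 + 432*z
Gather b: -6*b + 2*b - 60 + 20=-4*b - 40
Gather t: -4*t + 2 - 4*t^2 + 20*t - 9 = -4*t^2 + 16*t - 7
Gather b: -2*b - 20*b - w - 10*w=-22*b - 11*w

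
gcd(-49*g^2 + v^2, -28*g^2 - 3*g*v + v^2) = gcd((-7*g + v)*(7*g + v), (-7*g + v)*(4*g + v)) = -7*g + v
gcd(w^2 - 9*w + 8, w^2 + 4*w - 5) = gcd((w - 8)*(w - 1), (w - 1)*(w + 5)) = w - 1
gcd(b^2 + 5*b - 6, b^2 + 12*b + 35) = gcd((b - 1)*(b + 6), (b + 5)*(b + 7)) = 1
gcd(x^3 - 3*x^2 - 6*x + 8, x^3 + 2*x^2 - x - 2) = x^2 + x - 2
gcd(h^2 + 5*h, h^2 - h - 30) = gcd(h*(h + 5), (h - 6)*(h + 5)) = h + 5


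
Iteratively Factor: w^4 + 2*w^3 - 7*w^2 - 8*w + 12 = (w + 3)*(w^3 - w^2 - 4*w + 4) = (w - 2)*(w + 3)*(w^2 + w - 2) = (w - 2)*(w - 1)*(w + 3)*(w + 2)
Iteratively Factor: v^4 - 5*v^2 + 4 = (v - 2)*(v^3 + 2*v^2 - v - 2) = (v - 2)*(v + 2)*(v^2 - 1) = (v - 2)*(v + 1)*(v + 2)*(v - 1)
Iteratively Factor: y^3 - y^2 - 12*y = (y - 4)*(y^2 + 3*y) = y*(y - 4)*(y + 3)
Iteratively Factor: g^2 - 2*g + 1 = (g - 1)*(g - 1)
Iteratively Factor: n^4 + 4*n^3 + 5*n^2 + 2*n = (n)*(n^3 + 4*n^2 + 5*n + 2) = n*(n + 1)*(n^2 + 3*n + 2) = n*(n + 1)*(n + 2)*(n + 1)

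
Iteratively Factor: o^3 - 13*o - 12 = (o + 3)*(o^2 - 3*o - 4) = (o - 4)*(o + 3)*(o + 1)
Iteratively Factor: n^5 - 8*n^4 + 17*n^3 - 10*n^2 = (n - 2)*(n^4 - 6*n^3 + 5*n^2) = n*(n - 2)*(n^3 - 6*n^2 + 5*n) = n^2*(n - 2)*(n^2 - 6*n + 5) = n^2*(n - 2)*(n - 1)*(n - 5)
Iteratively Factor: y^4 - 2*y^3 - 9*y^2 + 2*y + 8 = (y + 2)*(y^3 - 4*y^2 - y + 4) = (y - 1)*(y + 2)*(y^2 - 3*y - 4) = (y - 1)*(y + 1)*(y + 2)*(y - 4)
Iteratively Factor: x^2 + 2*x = (x + 2)*(x)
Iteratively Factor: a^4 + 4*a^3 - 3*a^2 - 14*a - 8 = (a + 1)*(a^3 + 3*a^2 - 6*a - 8) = (a + 1)*(a + 4)*(a^2 - a - 2) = (a + 1)^2*(a + 4)*(a - 2)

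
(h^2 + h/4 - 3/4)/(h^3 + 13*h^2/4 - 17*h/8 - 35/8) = 2*(4*h - 3)/(8*h^2 + 18*h - 35)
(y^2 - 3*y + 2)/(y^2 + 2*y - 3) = (y - 2)/(y + 3)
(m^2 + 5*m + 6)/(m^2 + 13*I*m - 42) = (m^2 + 5*m + 6)/(m^2 + 13*I*m - 42)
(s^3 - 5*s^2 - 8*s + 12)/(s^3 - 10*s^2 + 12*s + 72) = (s - 1)/(s - 6)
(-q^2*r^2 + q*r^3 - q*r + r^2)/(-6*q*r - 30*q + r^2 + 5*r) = r*(q^2*r - q*r^2 + q - r)/(6*q*r + 30*q - r^2 - 5*r)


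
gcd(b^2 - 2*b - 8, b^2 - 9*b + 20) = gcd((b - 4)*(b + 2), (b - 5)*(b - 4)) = b - 4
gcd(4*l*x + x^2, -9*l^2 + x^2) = 1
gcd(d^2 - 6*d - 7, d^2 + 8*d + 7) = d + 1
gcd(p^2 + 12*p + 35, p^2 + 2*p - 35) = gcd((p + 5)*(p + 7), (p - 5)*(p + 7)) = p + 7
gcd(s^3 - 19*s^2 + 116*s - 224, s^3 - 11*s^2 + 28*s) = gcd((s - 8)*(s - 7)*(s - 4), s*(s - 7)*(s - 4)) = s^2 - 11*s + 28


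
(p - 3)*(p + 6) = p^2 + 3*p - 18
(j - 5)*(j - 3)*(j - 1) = j^3 - 9*j^2 + 23*j - 15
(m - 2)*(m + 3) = m^2 + m - 6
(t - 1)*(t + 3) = t^2 + 2*t - 3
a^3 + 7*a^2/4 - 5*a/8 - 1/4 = (a - 1/2)*(a + 1/4)*(a + 2)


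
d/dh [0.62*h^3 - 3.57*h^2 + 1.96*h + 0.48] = 1.86*h^2 - 7.14*h + 1.96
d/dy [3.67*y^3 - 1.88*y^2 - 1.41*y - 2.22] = 11.01*y^2 - 3.76*y - 1.41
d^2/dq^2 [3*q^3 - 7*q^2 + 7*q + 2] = 18*q - 14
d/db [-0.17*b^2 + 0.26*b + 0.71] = 0.26 - 0.34*b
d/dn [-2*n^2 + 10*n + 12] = 10 - 4*n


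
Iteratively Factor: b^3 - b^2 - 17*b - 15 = (b + 3)*(b^2 - 4*b - 5) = (b + 1)*(b + 3)*(b - 5)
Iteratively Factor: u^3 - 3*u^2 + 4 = (u + 1)*(u^2 - 4*u + 4) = (u - 2)*(u + 1)*(u - 2)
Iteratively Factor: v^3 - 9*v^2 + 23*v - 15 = (v - 1)*(v^2 - 8*v + 15) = (v - 3)*(v - 1)*(v - 5)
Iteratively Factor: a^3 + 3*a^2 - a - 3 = (a - 1)*(a^2 + 4*a + 3) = (a - 1)*(a + 3)*(a + 1)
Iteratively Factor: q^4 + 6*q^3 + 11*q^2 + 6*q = (q + 3)*(q^3 + 3*q^2 + 2*q) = (q + 1)*(q + 3)*(q^2 + 2*q) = (q + 1)*(q + 2)*(q + 3)*(q)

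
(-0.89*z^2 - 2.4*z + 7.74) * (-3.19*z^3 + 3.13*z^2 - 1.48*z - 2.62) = 2.8391*z^5 + 4.8703*z^4 - 30.8854*z^3 + 30.11*z^2 - 5.1672*z - 20.2788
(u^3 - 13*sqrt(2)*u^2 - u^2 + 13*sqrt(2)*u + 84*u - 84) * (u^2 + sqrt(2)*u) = u^5 - 12*sqrt(2)*u^4 - u^4 + 12*sqrt(2)*u^3 + 58*u^3 - 58*u^2 + 84*sqrt(2)*u^2 - 84*sqrt(2)*u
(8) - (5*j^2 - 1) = 9 - 5*j^2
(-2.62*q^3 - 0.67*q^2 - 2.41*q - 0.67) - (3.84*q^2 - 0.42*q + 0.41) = -2.62*q^3 - 4.51*q^2 - 1.99*q - 1.08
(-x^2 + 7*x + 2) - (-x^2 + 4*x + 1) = 3*x + 1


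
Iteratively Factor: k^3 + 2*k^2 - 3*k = (k + 3)*(k^2 - k) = (k - 1)*(k + 3)*(k)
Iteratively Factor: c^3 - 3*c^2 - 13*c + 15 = (c - 1)*(c^2 - 2*c - 15) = (c - 1)*(c + 3)*(c - 5)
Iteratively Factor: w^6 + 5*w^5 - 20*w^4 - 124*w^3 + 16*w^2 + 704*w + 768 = (w + 2)*(w^5 + 3*w^4 - 26*w^3 - 72*w^2 + 160*w + 384) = (w + 2)*(w + 4)*(w^4 - w^3 - 22*w^2 + 16*w + 96) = (w - 3)*(w + 2)*(w + 4)*(w^3 + 2*w^2 - 16*w - 32) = (w - 3)*(w + 2)^2*(w + 4)*(w^2 - 16) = (w - 3)*(w + 2)^2*(w + 4)^2*(w - 4)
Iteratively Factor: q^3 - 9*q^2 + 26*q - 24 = (q - 2)*(q^2 - 7*q + 12) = (q - 4)*(q - 2)*(q - 3)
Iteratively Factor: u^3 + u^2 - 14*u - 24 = (u + 3)*(u^2 - 2*u - 8) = (u - 4)*(u + 3)*(u + 2)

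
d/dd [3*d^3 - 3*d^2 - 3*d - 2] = 9*d^2 - 6*d - 3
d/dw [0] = 0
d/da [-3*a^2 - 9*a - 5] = -6*a - 9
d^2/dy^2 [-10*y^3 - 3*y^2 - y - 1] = -60*y - 6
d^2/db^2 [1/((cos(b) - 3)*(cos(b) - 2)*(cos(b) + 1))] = (-90*(1 - cos(b)^2)^2 + 12*sin(b)^6 + 3*cos(b)^6 + 44*cos(b)^5 + 2*cos(b)^3 - 139*cos(b)^2 - 54*cos(b) + 128)/((cos(b) - 3)^3*(cos(b) - 2)^3*(cos(b) + 1)^3)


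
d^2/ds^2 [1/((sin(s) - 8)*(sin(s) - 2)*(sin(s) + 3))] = (-9*sin(s)^6 + 77*sin(s)^5 - 156*sin(s)^4 + 26*sin(s)^3 - 1330*sin(s)^2 - 372*sin(s) + 1064)/((sin(s) - 8)^3*(sin(s) - 2)^3*(sin(s) + 3)^3)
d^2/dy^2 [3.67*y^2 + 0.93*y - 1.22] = 7.34000000000000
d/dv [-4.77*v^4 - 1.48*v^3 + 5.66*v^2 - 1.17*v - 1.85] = -19.08*v^3 - 4.44*v^2 + 11.32*v - 1.17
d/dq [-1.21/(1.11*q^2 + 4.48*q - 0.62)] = (2.6862*q + 5.4208)/(1.11*q^2 + 4.48*q - 0.62)^2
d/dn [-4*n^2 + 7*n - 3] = 7 - 8*n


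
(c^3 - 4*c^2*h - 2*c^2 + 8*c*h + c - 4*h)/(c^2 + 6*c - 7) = (c^2 - 4*c*h - c + 4*h)/(c + 7)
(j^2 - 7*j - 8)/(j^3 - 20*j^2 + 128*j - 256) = (j + 1)/(j^2 - 12*j + 32)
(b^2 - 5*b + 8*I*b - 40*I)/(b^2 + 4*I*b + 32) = (b - 5)/(b - 4*I)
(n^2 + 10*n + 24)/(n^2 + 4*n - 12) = (n + 4)/(n - 2)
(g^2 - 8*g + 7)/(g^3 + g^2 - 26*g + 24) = (g - 7)/(g^2 + 2*g - 24)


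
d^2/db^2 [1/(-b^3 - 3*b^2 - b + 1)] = 2*(3*(b + 1)*(b^3 + 3*b^2 + b - 1) - (3*b^2 + 6*b + 1)^2)/(b^3 + 3*b^2 + b - 1)^3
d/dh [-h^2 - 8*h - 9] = -2*h - 8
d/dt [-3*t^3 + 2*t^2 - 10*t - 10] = -9*t^2 + 4*t - 10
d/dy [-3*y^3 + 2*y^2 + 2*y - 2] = -9*y^2 + 4*y + 2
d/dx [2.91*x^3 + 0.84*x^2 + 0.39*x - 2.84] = 8.73*x^2 + 1.68*x + 0.39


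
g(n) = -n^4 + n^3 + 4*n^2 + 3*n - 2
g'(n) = -4*n^3 + 3*n^2 + 8*n + 3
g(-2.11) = -19.74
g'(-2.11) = 37.05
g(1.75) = 11.48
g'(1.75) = 4.75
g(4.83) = -325.75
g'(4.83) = -339.09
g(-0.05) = -2.14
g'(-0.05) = 2.61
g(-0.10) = -2.26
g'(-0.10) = 2.23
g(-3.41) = -140.58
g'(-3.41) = 169.21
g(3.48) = -47.64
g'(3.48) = -101.41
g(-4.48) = -427.89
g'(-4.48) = 387.03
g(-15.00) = -53147.00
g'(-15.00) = 14058.00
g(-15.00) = -53147.00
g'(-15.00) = 14058.00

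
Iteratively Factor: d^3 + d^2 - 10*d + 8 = (d - 1)*(d^2 + 2*d - 8) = (d - 1)*(d + 4)*(d - 2)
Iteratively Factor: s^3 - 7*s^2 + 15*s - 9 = (s - 3)*(s^2 - 4*s + 3) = (s - 3)*(s - 1)*(s - 3)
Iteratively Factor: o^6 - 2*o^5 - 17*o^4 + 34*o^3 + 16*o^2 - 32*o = (o)*(o^5 - 2*o^4 - 17*o^3 + 34*o^2 + 16*o - 32) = o*(o + 4)*(o^4 - 6*o^3 + 7*o^2 + 6*o - 8) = o*(o - 1)*(o + 4)*(o^3 - 5*o^2 + 2*o + 8) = o*(o - 4)*(o - 1)*(o + 4)*(o^2 - o - 2) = o*(o - 4)*(o - 1)*(o + 1)*(o + 4)*(o - 2)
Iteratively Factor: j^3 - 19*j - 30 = (j + 3)*(j^2 - 3*j - 10) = (j + 2)*(j + 3)*(j - 5)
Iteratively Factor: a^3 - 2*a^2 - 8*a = (a + 2)*(a^2 - 4*a) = (a - 4)*(a + 2)*(a)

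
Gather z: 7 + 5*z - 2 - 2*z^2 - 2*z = -2*z^2 + 3*z + 5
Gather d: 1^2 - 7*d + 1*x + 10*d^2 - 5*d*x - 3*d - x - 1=10*d^2 + d*(-5*x - 10)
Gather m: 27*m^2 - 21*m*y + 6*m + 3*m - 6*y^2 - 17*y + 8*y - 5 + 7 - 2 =27*m^2 + m*(9 - 21*y) - 6*y^2 - 9*y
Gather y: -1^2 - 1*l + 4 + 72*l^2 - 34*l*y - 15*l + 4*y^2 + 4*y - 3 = 72*l^2 - 16*l + 4*y^2 + y*(4 - 34*l)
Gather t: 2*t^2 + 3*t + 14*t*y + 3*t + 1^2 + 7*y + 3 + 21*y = 2*t^2 + t*(14*y + 6) + 28*y + 4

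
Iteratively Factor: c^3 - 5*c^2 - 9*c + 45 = (c - 3)*(c^2 - 2*c - 15) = (c - 5)*(c - 3)*(c + 3)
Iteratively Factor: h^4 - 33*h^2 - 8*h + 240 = (h - 5)*(h^3 + 5*h^2 - 8*h - 48) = (h - 5)*(h + 4)*(h^2 + h - 12) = (h - 5)*(h + 4)^2*(h - 3)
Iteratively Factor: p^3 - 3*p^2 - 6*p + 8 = (p - 4)*(p^2 + p - 2) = (p - 4)*(p + 2)*(p - 1)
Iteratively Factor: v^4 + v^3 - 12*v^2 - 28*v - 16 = (v - 4)*(v^3 + 5*v^2 + 8*v + 4) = (v - 4)*(v + 2)*(v^2 + 3*v + 2) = (v - 4)*(v + 2)^2*(v + 1)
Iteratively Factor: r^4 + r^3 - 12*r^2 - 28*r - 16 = (r + 1)*(r^3 - 12*r - 16) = (r + 1)*(r + 2)*(r^2 - 2*r - 8) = (r - 4)*(r + 1)*(r + 2)*(r + 2)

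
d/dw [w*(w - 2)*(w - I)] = w*(w - 2) + w*(w - I) + (w - 2)*(w - I)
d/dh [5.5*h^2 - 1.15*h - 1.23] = 11.0*h - 1.15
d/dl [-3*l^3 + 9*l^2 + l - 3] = -9*l^2 + 18*l + 1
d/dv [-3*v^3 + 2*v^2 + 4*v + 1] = -9*v^2 + 4*v + 4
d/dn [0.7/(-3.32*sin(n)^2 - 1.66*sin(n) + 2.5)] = (4.648*sin(n) + 1.162)*cos(n)/(3.32*sin(n)^2 + 1.66*sin(n) - 2.5)^2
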